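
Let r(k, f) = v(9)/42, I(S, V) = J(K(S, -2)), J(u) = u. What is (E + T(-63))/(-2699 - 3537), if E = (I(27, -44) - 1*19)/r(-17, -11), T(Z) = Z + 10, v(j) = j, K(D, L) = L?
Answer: 151/6236 ≈ 0.024214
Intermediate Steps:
I(S, V) = -2
T(Z) = 10 + Z
r(k, f) = 3/14 (r(k, f) = 9/42 = 9*(1/42) = 3/14)
E = -98 (E = (-2 - 1*19)/(3/14) = (-2 - 19)*(14/3) = -21*14/3 = -98)
(E + T(-63))/(-2699 - 3537) = (-98 + (10 - 63))/(-2699 - 3537) = (-98 - 53)/(-6236) = -151*(-1/6236) = 151/6236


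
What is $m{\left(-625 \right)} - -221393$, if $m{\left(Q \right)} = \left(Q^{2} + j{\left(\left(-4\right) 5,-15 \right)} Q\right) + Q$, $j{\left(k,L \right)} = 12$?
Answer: $603893$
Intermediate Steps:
$m{\left(Q \right)} = Q^{2} + 13 Q$ ($m{\left(Q \right)} = \left(Q^{2} + 12 Q\right) + Q = Q^{2} + 13 Q$)
$m{\left(-625 \right)} - -221393 = - 625 \left(13 - 625\right) - -221393 = \left(-625\right) \left(-612\right) + 221393 = 382500 + 221393 = 603893$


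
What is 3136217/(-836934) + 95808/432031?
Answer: -182108284865/51654490422 ≈ -3.5255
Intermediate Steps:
3136217/(-836934) + 95808/432031 = 3136217*(-1/836934) + 95808*(1/432031) = -448031/119562 + 95808/432031 = -182108284865/51654490422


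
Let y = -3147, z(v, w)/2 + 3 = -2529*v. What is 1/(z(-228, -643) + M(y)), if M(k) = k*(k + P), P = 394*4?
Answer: 1/6097155 ≈ 1.6401e-7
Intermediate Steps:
P = 1576
z(v, w) = -6 - 5058*v (z(v, w) = -6 + 2*(-2529*v) = -6 - 5058*v)
M(k) = k*(1576 + k) (M(k) = k*(k + 1576) = k*(1576 + k))
1/(z(-228, -643) + M(y)) = 1/((-6 - 5058*(-228)) - 3147*(1576 - 3147)) = 1/((-6 + 1153224) - 3147*(-1571)) = 1/(1153218 + 4943937) = 1/6097155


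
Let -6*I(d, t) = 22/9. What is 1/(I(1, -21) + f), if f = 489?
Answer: 27/13192 ≈ 0.0020467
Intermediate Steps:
I(d, t) = -11/27 (I(d, t) = -11/(3*9) = -⅙*22/9 = -11/27)
1/(I(1, -21) + f) = 1/(-11/27 + 489) = 1/(13192/27) = 27/13192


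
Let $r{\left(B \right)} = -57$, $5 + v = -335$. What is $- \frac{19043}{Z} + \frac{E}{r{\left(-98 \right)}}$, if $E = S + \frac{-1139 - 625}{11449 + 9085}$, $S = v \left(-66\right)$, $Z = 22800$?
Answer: $- \frac{92351753681}{234087600} \approx -394.52$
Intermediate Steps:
$v = -340$ ($v = -5 - 335 = -340$)
$S = 22440$ ($S = \left(-340\right) \left(-66\right) = 22440$)
$E = \frac{230390598}{10267}$ ($E = 22440 + \frac{-1139 - 625}{11449 + 9085} = 22440 - \frac{1764}{20534} = 22440 - \frac{882}{10267} = \frac{230390598}{10267} \approx 22440.0$)
$- \frac{19043}{Z} + \frac{E}{r{\left(-98 \right)}} = - \frac{19043}{22800} + \frac{230390598}{10267 \left(-57\right)} = \left(-19043\right) \frac{1}{22800} + \frac{230390598}{10267} \left(- \frac{1}{57}\right) = - \frac{19043}{22800} - \frac{76796866}{195073} = - \frac{92351753681}{234087600}$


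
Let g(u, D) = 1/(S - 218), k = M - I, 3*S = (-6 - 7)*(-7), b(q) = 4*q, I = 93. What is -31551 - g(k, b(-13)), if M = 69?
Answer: -17763210/563 ≈ -31551.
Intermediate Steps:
S = 91/3 (S = ((-6 - 7)*(-7))/3 = (-13*(-7))/3 = (⅓)*91 = 91/3 ≈ 30.333)
k = -24 (k = 69 - 1*93 = 69 - 93 = -24)
g(u, D) = -3/563 (g(u, D) = 1/(91/3 - 218) = 1/(-563/3) = -3/563)
-31551 - g(k, b(-13)) = -31551 - 1*(-3/563) = -31551 + 3/563 = -17763210/563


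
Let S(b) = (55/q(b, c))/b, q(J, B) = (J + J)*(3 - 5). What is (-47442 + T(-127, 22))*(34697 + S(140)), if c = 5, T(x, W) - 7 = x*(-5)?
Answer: -318268635165/196 ≈ -1.6238e+9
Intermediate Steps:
T(x, W) = 7 - 5*x (T(x, W) = 7 + x*(-5) = 7 - 5*x)
q(J, B) = -4*J (q(J, B) = (2*J)*(-2) = -4*J)
S(b) = -55/(4*b**2) (S(b) = (55/((-4*b)))/b = (55*(-1/(4*b)))/b = (-55/(4*b))/b = -55/(4*b**2))
(-47442 + T(-127, 22))*(34697 + S(140)) = (-47442 + (7 - 5*(-127)))*(34697 - 55/4/140**2) = (-47442 + (7 + 635))*(34697 - 55/4*1/19600) = (-47442 + 642)*(34697 - 11/15680) = -46800*544048949/15680 = -318268635165/196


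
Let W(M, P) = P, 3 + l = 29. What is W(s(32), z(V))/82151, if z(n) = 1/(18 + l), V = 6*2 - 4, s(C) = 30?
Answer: 1/3614644 ≈ 2.7665e-7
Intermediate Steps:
l = 26 (l = -3 + 29 = 26)
V = 8 (V = 12 - 4 = 8)
z(n) = 1/44 (z(n) = 1/(18 + 26) = 1/44)
W(s(32), z(V))/82151 = (1/44)/82151 = (1/44)*(1/82151) = 1/3614644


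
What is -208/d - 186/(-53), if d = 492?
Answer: 20122/6519 ≈ 3.0867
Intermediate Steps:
-208/d - 186/(-53) = -208/492 - 186/(-53) = -208*1/492 - 186*(-1/53) = -52/123 + 186/53 = 20122/6519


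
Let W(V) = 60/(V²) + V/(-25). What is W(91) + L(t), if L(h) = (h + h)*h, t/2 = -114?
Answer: 21523223129/207025 ≈ 1.0396e+5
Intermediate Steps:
t = -228 (t = 2*(-114) = -228)
L(h) = 2*h² (L(h) = (2*h)*h = 2*h²)
W(V) = 60/V² - V/25 (W(V) = 60/V² + V*(-1/25) = 60/V² - V/25)
W(91) + L(t) = (60/91² - 1/25*91) + 2*(-228)² = (60*(1/8281) - 91/25) + 2*51984 = (60/8281 - 91/25) + 103968 = -752071/207025 + 103968 = 21523223129/207025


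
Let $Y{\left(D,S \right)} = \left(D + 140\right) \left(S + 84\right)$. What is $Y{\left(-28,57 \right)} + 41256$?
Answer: $57048$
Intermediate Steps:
$Y{\left(D,S \right)} = \left(84 + S\right) \left(140 + D\right)$ ($Y{\left(D,S \right)} = \left(140 + D\right) \left(84 + S\right) = \left(84 + S\right) \left(140 + D\right)$)
$Y{\left(-28,57 \right)} + 41256 = \left(11760 + 84 \left(-28\right) + 140 \cdot 57 - 1596\right) + 41256 = \left(11760 - 2352 + 7980 - 1596\right) + 41256 = 15792 + 41256 = 57048$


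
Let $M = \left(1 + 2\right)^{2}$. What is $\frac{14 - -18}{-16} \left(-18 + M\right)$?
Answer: $18$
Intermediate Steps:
$M = 9$ ($M = 3^{2} = 9$)
$\frac{14 - -18}{-16} \left(-18 + M\right) = \frac{14 - -18}{-16} \left(-18 + 9\right) = \left(14 + 18\right) \left(- \frac{1}{16}\right) \left(-9\right) = 32 \left(- \frac{1}{16}\right) \left(-9\right) = \left(-2\right) \left(-9\right) = 18$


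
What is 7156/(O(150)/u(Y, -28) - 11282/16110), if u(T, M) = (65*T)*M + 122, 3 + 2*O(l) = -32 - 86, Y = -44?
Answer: -3081979999440/301937873 ≈ -10207.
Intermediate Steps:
O(l) = -121/2 (O(l) = -3/2 + (-32 - 86)/2 = -3/2 + (1/2)*(-118) = -3/2 - 59 = -121/2)
u(T, M) = 122 + 65*M*T (u(T, M) = 65*M*T + 122 = 122 + 65*M*T)
7156/(O(150)/u(Y, -28) - 11282/16110) = 7156/(-121/(2*(122 + 65*(-28)*(-44))) - 11282/16110) = 7156/(-121/(2*(122 + 80080)) - 11282*1/16110) = 7156/(-121/2/80202 - 5641/8055) = 7156/(-121/2*1/80202 - 5641/8055) = 7156/(-121/160404 - 5641/8055) = 7156/(-301937873/430684740) = 7156*(-430684740/301937873) = -3081979999440/301937873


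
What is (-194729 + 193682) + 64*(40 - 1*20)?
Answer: 233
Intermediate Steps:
(-194729 + 193682) + 64*(40 - 1*20) = -1047 + 64*(40 - 20) = -1047 + 64*20 = -1047 + 1280 = 233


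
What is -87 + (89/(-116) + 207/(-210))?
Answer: -360337/4060 ≈ -88.753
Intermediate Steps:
-87 + (89/(-116) + 207/(-210)) = -87 + (89*(-1/116) + 207*(-1/210)) = -87 + (-89/116 - 69/70) = -87 - 7117/4060 = -360337/4060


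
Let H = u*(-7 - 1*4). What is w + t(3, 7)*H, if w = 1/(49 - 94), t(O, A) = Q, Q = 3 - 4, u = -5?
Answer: -2476/45 ≈ -55.022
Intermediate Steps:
Q = -1
t(O, A) = -1
w = -1/45 (w = 1/(-45) = -1/45 ≈ -0.022222)
H = 55 (H = -5*(-7 - 1*4) = -5*(-7 - 4) = -5*(-11) = 55)
w + t(3, 7)*H = -1/45 - 1*55 = -1/45 - 55 = -2476/45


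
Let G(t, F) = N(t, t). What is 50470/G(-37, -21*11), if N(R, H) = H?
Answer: -50470/37 ≈ -1364.1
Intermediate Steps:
G(t, F) = t
50470/G(-37, -21*11) = 50470/(-37) = 50470*(-1/37) = -50470/37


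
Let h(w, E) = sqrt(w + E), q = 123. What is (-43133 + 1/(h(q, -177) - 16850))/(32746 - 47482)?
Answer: 3061607884633/1045970688936 + I*sqrt(6)/1394627585248 ≈ 2.927 + 1.7564e-12*I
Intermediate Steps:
h(w, E) = sqrt(E + w)
(-43133 + 1/(h(q, -177) - 16850))/(32746 - 47482) = (-43133 + 1/(sqrt(-177 + 123) - 16850))/(32746 - 47482) = (-43133 + 1/(sqrt(-54) - 16850))/(-14736) = (-43133 + 1/(3*I*sqrt(6) - 16850))*(-1/14736) = (-43133 + 1/(-16850 + 3*I*sqrt(6)))*(-1/14736) = 43133/14736 - 1/(14736*(-16850 + 3*I*sqrt(6)))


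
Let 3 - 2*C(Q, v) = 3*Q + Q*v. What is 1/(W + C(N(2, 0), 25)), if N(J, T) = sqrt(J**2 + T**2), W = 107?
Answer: 2/161 ≈ 0.012422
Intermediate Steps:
C(Q, v) = 3/2 - 3*Q/2 - Q*v/2 (C(Q, v) = 3/2 - (3*Q + Q*v)/2 = 3/2 + (-3*Q/2 - Q*v/2) = 3/2 - 3*Q/2 - Q*v/2)
1/(W + C(N(2, 0), 25)) = 1/(107 + (3/2 - 3*sqrt(2**2 + 0**2)/2 - 1/2*sqrt(2**2 + 0**2)*25)) = 1/(107 + (3/2 - 3*sqrt(4 + 0)/2 - 1/2*sqrt(4 + 0)*25)) = 1/(107 + (3/2 - 3*sqrt(4)/2 - 1/2*sqrt(4)*25)) = 1/(107 + (3/2 - 3/2*2 - 1/2*2*25)) = 1/(107 + (3/2 - 3 - 25)) = 1/(107 - 53/2) = 1/(161/2) = 2/161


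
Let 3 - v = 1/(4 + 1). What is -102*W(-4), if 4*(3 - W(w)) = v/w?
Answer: -6477/20 ≈ -323.85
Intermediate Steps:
v = 14/5 (v = 3 - 1/(4 + 1) = 3 - 1/5 = 3 - 1*⅕ = 3 - ⅕ = 14/5 ≈ 2.8000)
W(w) = 3 - 7/(10*w)
-102*W(-4) = -102*(3 - 7/10/(-4)) = -102*(3 - 7/10*(-¼)) = -102*(3 + 7/40) = -102*127/40 = -6477/20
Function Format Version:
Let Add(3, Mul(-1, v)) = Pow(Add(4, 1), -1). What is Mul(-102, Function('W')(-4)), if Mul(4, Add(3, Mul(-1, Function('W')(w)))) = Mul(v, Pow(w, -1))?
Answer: Rational(-6477, 20) ≈ -323.85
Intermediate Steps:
v = Rational(14, 5) (v = Add(3, Mul(-1, Pow(Add(4, 1), -1))) = Add(3, Mul(-1, Pow(5, -1))) = Add(3, Mul(-1, Rational(1, 5))) = Add(3, Rational(-1, 5)) = Rational(14, 5) ≈ 2.8000)
Function('W')(w) = Add(3, Mul(Rational(-7, 10), Pow(w, -1))) (Function('W')(w) = Add(3, Mul(Rational(-1, 4), Mul(Rational(14, 5), Pow(w, -1)))) = Add(3, Mul(Rational(-7, 10), Pow(w, -1))))
Mul(-102, Function('W')(-4)) = Mul(-102, Add(3, Mul(Rational(-7, 10), Pow(-4, -1)))) = Mul(-102, Add(3, Mul(Rational(-7, 10), Rational(-1, 4)))) = Mul(-102, Add(3, Rational(7, 40))) = Mul(-102, Rational(127, 40)) = Rational(-6477, 20)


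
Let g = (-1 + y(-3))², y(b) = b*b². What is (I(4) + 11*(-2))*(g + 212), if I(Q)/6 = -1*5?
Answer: -51792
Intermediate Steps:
I(Q) = -30 (I(Q) = 6*(-1*5) = 6*(-5) = -30)
y(b) = b³
g = 784 (g = (-1 + (-3)³)² = (-1 - 27)² = (-28)² = 784)
(I(4) + 11*(-2))*(g + 212) = (-30 + 11*(-2))*(784 + 212) = (-30 - 22)*996 = -52*996 = -51792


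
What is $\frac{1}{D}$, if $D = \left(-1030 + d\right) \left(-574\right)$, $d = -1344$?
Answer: $\frac{1}{1362676} \approx 7.3385 \cdot 10^{-7}$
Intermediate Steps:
$D = 1362676$ ($D = \left(-1030 - 1344\right) \left(-574\right) = \left(-2374\right) \left(-574\right) = 1362676$)
$\frac{1}{D} = \frac{1}{1362676}$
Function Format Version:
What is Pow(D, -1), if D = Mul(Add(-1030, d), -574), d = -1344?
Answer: Rational(1, 1362676) ≈ 7.3385e-7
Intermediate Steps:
D = 1362676 (D = Mul(Add(-1030, -1344), -574) = Mul(-2374, -574) = 1362676)
Pow(D, -1) = Pow(1362676, -1) = Rational(1, 1362676)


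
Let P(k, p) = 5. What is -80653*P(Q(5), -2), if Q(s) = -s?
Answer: -403265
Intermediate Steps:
-80653*P(Q(5), -2) = -80653*5 = -403265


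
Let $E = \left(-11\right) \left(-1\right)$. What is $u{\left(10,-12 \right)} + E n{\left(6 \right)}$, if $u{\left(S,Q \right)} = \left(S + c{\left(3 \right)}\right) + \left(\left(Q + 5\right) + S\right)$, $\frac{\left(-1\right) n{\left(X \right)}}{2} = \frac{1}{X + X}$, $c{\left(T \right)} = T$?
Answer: $\frac{85}{6} \approx 14.167$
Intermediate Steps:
$E = 11$
$n{\left(X \right)} = - \frac{1}{X}$ ($n{\left(X \right)} = - \frac{2}{X + X} = - \frac{2}{2 X} = - 2 \frac{1}{2 X} = - \frac{1}{X}$)
$u{\left(S,Q \right)} = 8 + Q + 2 S$ ($u{\left(S,Q \right)} = \left(S + 3\right) + \left(\left(Q + 5\right) + S\right) = \left(3 + S\right) + \left(\left(5 + Q\right) + S\right) = \left(3 + S\right) + \left(5 + Q + S\right) = 8 + Q + 2 S$)
$u{\left(10,-12 \right)} + E n{\left(6 \right)} = \left(8 - 12 + 2 \cdot 10\right) + 11 \left(- \frac{1}{6}\right) = \left(8 - 12 + 20\right) + 11 \left(\left(-1\right) \frac{1}{6}\right) = 16 + 11 \left(- \frac{1}{6}\right) = 16 - \frac{11}{6} = \frac{85}{6}$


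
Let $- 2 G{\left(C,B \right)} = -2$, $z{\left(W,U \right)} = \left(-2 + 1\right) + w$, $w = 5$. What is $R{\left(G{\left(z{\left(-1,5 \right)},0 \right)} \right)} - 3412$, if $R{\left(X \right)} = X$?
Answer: $-3411$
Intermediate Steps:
$z{\left(W,U \right)} = 4$ ($z{\left(W,U \right)} = \left(-2 + 1\right) + 5 = -1 + 5 = 4$)
$G{\left(C,B \right)} = 1$ ($G{\left(C,B \right)} = \left(- \frac{1}{2}\right) \left(-2\right) = 1$)
$R{\left(G{\left(z{\left(-1,5 \right)},0 \right)} \right)} - 3412 = 1 - 3412 = -3411$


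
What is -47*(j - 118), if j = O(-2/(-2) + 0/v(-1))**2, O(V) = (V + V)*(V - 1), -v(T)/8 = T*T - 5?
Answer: 5546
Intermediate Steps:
v(T) = 40 - 8*T**2 (v(T) = -8*(T*T - 5) = -8*(T**2 - 5) = -8*(-5 + T**2) = 40 - 8*T**2)
O(V) = 2*V*(-1 + V) (O(V) = (2*V)*(-1 + V) = 2*V*(-1 + V))
j = 0 (j = (2*(-2/(-2) + 0/(40 - 8*(-1)**2))*(-1 + (-2/(-2) + 0/(40 - 8*(-1)**2))))**2 = (2*(-2*(-1/2) + 0/(40 - 8*1))*(-1 + (-2*(-1/2) + 0/(40 - 8*1))))**2 = (2*(1 + 0/(40 - 8))*(-1 + (1 + 0/(40 - 8))))**2 = (2*(1 + 0/32)*(-1 + (1 + 0/32)))**2 = (2*(1 + 0*(1/32))*(-1 + (1 + 0*(1/32))))**2 = (2*(1 + 0)*(-1 + (1 + 0)))**2 = (2*1*(-1 + 1))**2 = (2*1*0)**2 = 0**2 = 0)
-47*(j - 118) = -47*(0 - 118) = -47*(-118) = 5546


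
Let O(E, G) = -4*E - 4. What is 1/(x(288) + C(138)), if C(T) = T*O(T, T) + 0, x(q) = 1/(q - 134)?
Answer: -154/11816111 ≈ -1.3033e-5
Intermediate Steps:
x(q) = 1/(-134 + q)
O(E, G) = -4 - 4*E
C(T) = T*(-4 - 4*T) (C(T) = T*(-4 - 4*T) + 0 = T*(-4 - 4*T))
1/(x(288) + C(138)) = 1/(1/(-134 + 288) - 4*138*(1 + 138)) = 1/(1/154 - 4*138*139) = 1/(1/154 - 76728) = 1/(-11816111/154) = -154/11816111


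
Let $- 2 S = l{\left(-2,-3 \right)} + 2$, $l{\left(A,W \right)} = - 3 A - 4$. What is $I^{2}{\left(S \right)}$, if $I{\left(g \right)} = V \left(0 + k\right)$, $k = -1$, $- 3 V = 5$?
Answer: $\frac{25}{9} \approx 2.7778$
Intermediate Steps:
$V = - \frac{5}{3}$ ($V = \left(- \frac{1}{3}\right) 5 = - \frac{5}{3} \approx -1.6667$)
$l{\left(A,W \right)} = -4 - 3 A$
$S = -2$ ($S = - \frac{\left(-4 - -6\right) + 2}{2} = - \frac{\left(-4 + 6\right) + 2}{2} = - \frac{2 + 2}{2} = \left(- \frac{1}{2}\right) 4 = -2$)
$I{\left(g \right)} = \frac{5}{3}$ ($I{\left(g \right)} = - \frac{5 \left(0 - 1\right)}{3} = \left(- \frac{5}{3}\right) \left(-1\right) = \frac{5}{3}$)
$I^{2}{\left(S \right)} = \left(\frac{5}{3}\right)^{2} = \frac{25}{9}$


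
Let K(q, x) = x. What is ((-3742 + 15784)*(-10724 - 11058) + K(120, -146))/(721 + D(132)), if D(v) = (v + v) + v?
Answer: -262298990/1117 ≈ -2.3482e+5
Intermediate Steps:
D(v) = 3*v (D(v) = 2*v + v = 3*v)
((-3742 + 15784)*(-10724 - 11058) + K(120, -146))/(721 + D(132)) = ((-3742 + 15784)*(-10724 - 11058) - 146)/(721 + 3*132) = (12042*(-21782) - 146)/(721 + 396) = (-262298844 - 146)/1117 = -262298990*1/1117 = -262298990/1117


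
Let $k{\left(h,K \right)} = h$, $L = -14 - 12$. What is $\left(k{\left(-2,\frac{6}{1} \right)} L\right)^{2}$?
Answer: $2704$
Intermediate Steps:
$L = -26$ ($L = -14 - 12 = -26$)
$\left(k{\left(-2,\frac{6}{1} \right)} L\right)^{2} = \left(\left(-2\right) \left(-26\right)\right)^{2} = 52^{2} = 2704$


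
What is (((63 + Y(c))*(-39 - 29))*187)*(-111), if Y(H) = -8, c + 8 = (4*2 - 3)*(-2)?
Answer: 77631180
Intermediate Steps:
c = -18 (c = -8 + (4*2 - 3)*(-2) = -8 + (8 - 3)*(-2) = -8 + 5*(-2) = -8 - 10 = -18)
(((63 + Y(c))*(-39 - 29))*187)*(-111) = (((63 - 8)*(-39 - 29))*187)*(-111) = ((55*(-68))*187)*(-111) = -3740*187*(-111) = -699380*(-111) = 77631180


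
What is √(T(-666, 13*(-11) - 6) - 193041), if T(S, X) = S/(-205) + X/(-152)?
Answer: I*√46857050849570/15580 ≈ 439.36*I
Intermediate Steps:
T(S, X) = -X/152 - S/205 (T(S, X) = S*(-1/205) + X*(-1/152) = -S/205 - X/152 = -X/152 - S/205)
√(T(-666, 13*(-11) - 6) - 193041) = √((-(13*(-11) - 6)/152 - 1/205*(-666)) - 193041) = √((-(-143 - 6)/152 + 666/205) - 193041) = √((-1/152*(-149) + 666/205) - 193041) = √((149/152 + 666/205) - 193041) = √(131777/31160 - 193041) = √(-6015025783/31160) = I*√46857050849570/15580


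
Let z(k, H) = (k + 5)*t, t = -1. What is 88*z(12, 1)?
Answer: -1496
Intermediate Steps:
z(k, H) = -5 - k (z(k, H) = (k + 5)*(-1) = (5 + k)*(-1) = -5 - k)
88*z(12, 1) = 88*(-5 - 1*12) = 88*(-5 - 12) = 88*(-17) = -1496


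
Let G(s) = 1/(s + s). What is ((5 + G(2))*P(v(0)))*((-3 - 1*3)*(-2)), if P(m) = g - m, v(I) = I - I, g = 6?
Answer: 378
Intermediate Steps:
v(I) = 0
G(s) = 1/(2*s)
P(m) = 6 - m
((5 + G(2))*P(v(0)))*((-3 - 1*3)*(-2)) = ((5 + (½)/2)*(6 - 1*0))*((-3 - 1*3)*(-2)) = ((5 + (½)*(½))*(6 + 0))*((-3 - 3)*(-2)) = ((5 + ¼)*6)*(-6*(-2)) = ((21/4)*6)*12 = (63/2)*12 = 378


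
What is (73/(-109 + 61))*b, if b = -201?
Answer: 4891/16 ≈ 305.69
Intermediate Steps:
(73/(-109 + 61))*b = (73/(-109 + 61))*(-201) = (73/(-48))*(-201) = (73*(-1/48))*(-201) = -73/48*(-201) = 4891/16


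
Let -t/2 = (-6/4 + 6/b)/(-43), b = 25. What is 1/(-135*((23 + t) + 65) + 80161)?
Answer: 215/14682116 ≈ 1.4644e-5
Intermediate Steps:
t = -63/1075 (t = -2*(-6/4 + 6/25)/(-43) = -2*(-6*1/4 + 6*(1/25))*(-1)/43 = -2*(-3/2 + 6/25)*(-1)/43 = -(-63)*(-1)/(25*43) = -2*63/2150 = -63/1075 ≈ -0.058605)
1/(-135*((23 + t) + 65) + 80161) = 1/(-135*((23 - 63/1075) + 65) + 80161) = 1/(-135*(24662/1075 + 65) + 80161) = 1/(-135*94537/1075 + 80161) = 1/(-2552499/215 + 80161) = 1/(14682116/215) = 215/14682116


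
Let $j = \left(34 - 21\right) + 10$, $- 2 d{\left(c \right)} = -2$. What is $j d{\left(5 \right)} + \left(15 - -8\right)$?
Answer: $46$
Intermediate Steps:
$d{\left(c \right)} = 1$ ($d{\left(c \right)} = \left(- \frac{1}{2}\right) \left(-2\right) = 1$)
$j = 23$ ($j = 13 + 10 = 23$)
$j d{\left(5 \right)} + \left(15 - -8\right) = 23 \cdot 1 + \left(15 - -8\right) = 23 + \left(15 + 8\right) = 23 + 23 = 46$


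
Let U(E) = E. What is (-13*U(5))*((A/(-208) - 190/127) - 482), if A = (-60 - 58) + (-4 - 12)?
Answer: 31887535/1016 ≈ 31385.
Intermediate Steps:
A = -134 (A = -118 - 16 = -134)
(-13*U(5))*((A/(-208) - 190/127) - 482) = (-13*5)*((-134/(-208) - 190/127) - 482) = -65*((-134*(-1/208) - 190*1/127) - 482) = -65*((67/104 - 190/127) - 482) = -65*(-11251/13208 - 482) = -65*(-6377507/13208) = 31887535/1016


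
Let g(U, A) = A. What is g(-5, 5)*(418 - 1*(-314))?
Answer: 3660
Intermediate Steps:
g(-5, 5)*(418 - 1*(-314)) = 5*(418 - 1*(-314)) = 5*(418 + 314) = 5*732 = 3660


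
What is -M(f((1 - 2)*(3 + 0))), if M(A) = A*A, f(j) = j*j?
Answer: -81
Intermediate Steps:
f(j) = j²
M(A) = A²
-M(f((1 - 2)*(3 + 0))) = -(((1 - 2)*(3 + 0))²)² = -((-1*3)²)² = -((-3)²)² = -1*9² = -1*81 = -81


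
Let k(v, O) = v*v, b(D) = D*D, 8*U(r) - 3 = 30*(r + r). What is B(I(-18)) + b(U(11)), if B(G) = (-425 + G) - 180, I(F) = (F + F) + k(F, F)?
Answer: 419281/64 ≈ 6551.3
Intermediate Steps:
U(r) = 3/8 + 15*r/2 (U(r) = 3/8 + (30*(r + r))/8 = 3/8 + (30*(2*r))/8 = 3/8 + (60*r)/8 = 3/8 + 15*r/2)
b(D) = D²
k(v, O) = v²
I(F) = F² + 2*F (I(F) = (F + F) + F² = 2*F + F² = F² + 2*F)
B(G) = -605 + G
B(I(-18)) + b(U(11)) = (-605 - 18*(2 - 18)) + (3/8 + (15/2)*11)² = (-605 - 18*(-16)) + (3/8 + 165/2)² = (-605 + 288) + (663/8)² = -317 + 439569/64 = 419281/64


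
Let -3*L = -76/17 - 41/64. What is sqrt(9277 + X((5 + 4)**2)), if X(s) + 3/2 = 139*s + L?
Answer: sqrt(3418538619)/408 ≈ 143.30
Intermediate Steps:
L = 5561/3264 (L = -(-76/17 - 41/64)/3 = -1/3*(-5561/1088) = 5561/3264 ≈ 1.7037)
X(s) = 665/3264 + 139*s (X(s) = -3/2 + (139*s + 5561/3264) = -3/2 + (5561/3264 + 139*s) = 665/3264 + 139*s)
sqrt(9277 + X((5 + 4)**2)) = sqrt(9277 + (665/3264 + 139*(5 + 4)**2)) = sqrt(9277 + (665/3264 + 139*9**2)) = sqrt(9277 + (665/3264 + 139*81)) = sqrt(9277 + (665/3264 + 11259)) = sqrt(9277 + 36750041/3264) = sqrt(67030169/3264) = sqrt(3418538619)/408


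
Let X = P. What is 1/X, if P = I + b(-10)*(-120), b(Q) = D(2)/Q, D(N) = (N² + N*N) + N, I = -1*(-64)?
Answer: 1/184 ≈ 0.0054348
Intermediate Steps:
I = 64
D(N) = N + 2*N² (D(N) = (N² + N²) + N = 2*N² + N = N + 2*N²)
b(Q) = 10/Q (b(Q) = (2*(1 + 2*2))/Q = (2*(1 + 4))/Q = (2*5)/Q = 10/Q)
P = 184 (P = 64 + (10/(-10))*(-120) = 64 + (10*(-⅒))*(-120) = 64 - 1*(-120) = 64 + 120 = 184)
X = 184
1/X = 1/184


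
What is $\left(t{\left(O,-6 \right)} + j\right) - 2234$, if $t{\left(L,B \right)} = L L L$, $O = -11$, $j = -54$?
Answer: $-3619$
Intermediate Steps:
$t{\left(L,B \right)} = L^{3}$ ($t{\left(L,B \right)} = L^{2} L = L^{3}$)
$\left(t{\left(O,-6 \right)} + j\right) - 2234 = \left(\left(-11\right)^{3} - 54\right) - 2234 = \left(-1331 - 54\right) - 2234 = -1385 - 2234 = -3619$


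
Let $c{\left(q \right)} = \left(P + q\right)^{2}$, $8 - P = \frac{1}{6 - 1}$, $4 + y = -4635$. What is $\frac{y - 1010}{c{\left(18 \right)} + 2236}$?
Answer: $- \frac{20175}{10363} \approx -1.9468$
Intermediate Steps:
$y = -4639$ ($y = -4 - 4635 = -4639$)
$P = \frac{39}{5}$ ($P = 8 - \frac{1}{6 - 1} = 8 - \frac{1}{5} = \frac{39}{5} \approx 7.8$)
$c{\left(q \right)} = \left(\frac{39}{5} + q\right)^{2}$
$\frac{y - 1010}{c{\left(18 \right)} + 2236} = \frac{-4639 - 1010}{\frac{\left(39 + 5 \cdot 18\right)^{2}}{25} + 2236} = - \frac{5649}{\frac{\left(39 + 90\right)^{2}}{25} + 2236} = - \frac{5649}{\frac{129^{2}}{25} + 2236} = - \frac{5649}{\frac{1}{25} \cdot 16641 + 2236} = - \frac{5649}{\frac{16641}{25} + 2236} = - \frac{5649}{\frac{72541}{25}} = \left(-5649\right) \frac{25}{72541} = - \frac{20175}{10363}$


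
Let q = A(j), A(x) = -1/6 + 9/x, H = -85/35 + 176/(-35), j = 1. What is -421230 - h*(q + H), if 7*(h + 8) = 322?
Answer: -44234641/105 ≈ -4.2128e+5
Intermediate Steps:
H = -261/35 (H = -85*1/35 + 176*(-1/35) = -17/7 - 176/35 = -261/35 ≈ -7.4571)
A(x) = -1/6 + 9/x (A(x) = -1*1/6 + 9/x = -1/6 + 9/x)
h = 38 (h = -8 + (1/7)*322 = -8 + 46 = 38)
q = 53/6 (q = (1/6)*(54 - 1*1)/1 = (1/6)*1*(54 - 1) = (1/6)*1*53 = 53/6 ≈ 8.8333)
-421230 - h*(q + H) = -421230 - 38*(53/6 - 261/35) = -421230 - 38*289/210 = -421230 - 1*5491/105 = -421230 - 5491/105 = -44234641/105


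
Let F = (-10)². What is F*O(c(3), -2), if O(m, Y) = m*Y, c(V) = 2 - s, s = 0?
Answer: -400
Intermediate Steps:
c(V) = 2 (c(V) = 2 - 1*0 = 2 + 0 = 2)
F = 100
O(m, Y) = Y*m
F*O(c(3), -2) = 100*(-2*2) = 100*(-4) = -400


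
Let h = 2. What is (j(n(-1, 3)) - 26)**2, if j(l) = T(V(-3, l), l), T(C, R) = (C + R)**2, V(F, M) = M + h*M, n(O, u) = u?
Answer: 13924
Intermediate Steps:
V(F, M) = 3*M (V(F, M) = M + 2*M = 3*M)
j(l) = 16*l**2 (j(l) = (3*l + l)**2 = (4*l)**2 = 16*l**2)
(j(n(-1, 3)) - 26)**2 = (16*3**2 - 26)**2 = (16*9 - 26)**2 = (144 - 26)**2 = 118**2 = 13924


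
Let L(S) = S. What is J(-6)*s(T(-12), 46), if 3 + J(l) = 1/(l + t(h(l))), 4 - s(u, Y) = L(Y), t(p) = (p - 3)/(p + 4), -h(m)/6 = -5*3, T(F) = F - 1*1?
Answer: 21350/159 ≈ 134.28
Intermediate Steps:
T(F) = -1 + F (T(F) = F - 1 = -1 + F)
h(m) = 90 (h(m) = -(-30)*3 = -6*(-15) = 90)
t(p) = (-3 + p)/(4 + p)
s(u, Y) = 4 - Y
J(l) = -3 + 1/(87/94 + l) (J(l) = -3 + 1/(l + (-3 + 90)/(4 + 90)) = -3 + 1/(l + 87/94) = -3 + 1/(87/94 + l))
J(-6)*s(T(-12), 46) = ((-167 - 282*(-6))/(87 + 94*(-6)))*(4 - 1*46) = ((-167 + 1692)/(87 - 564))*(4 - 46) = (1525/(-477))*(-42) = -1/477*1525*(-42) = -1525/477*(-42) = 21350/159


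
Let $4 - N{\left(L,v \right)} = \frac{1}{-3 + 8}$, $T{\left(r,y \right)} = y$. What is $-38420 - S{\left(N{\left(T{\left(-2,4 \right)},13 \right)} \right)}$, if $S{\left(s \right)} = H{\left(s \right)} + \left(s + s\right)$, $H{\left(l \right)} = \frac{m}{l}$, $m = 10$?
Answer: $- \frac{3650872}{95} \approx -38430.0$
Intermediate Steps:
$N{\left(L,v \right)} = \frac{19}{5}$ ($N{\left(L,v \right)} = 4 - \frac{1}{-3 + 8} = 4 - \frac{1}{5} = \frac{19}{5}$)
$H{\left(l \right)} = \frac{10}{l}$
$S{\left(s \right)} = 2 s + \frac{10}{s}$ ($S{\left(s \right)} = \frac{10}{s} + \left(s + s\right) = \frac{10}{s} + 2 s = 2 s + \frac{10}{s}$)
$-38420 - S{\left(N{\left(T{\left(-2,4 \right)},13 \right)} \right)} = -38420 - \left(2 \cdot \frac{19}{5} + \frac{10}{\frac{19}{5}}\right) = -38420 - \left(\frac{38}{5} + 10 \cdot \frac{5}{19}\right) = -38420 - \left(\frac{38}{5} + \frac{50}{19}\right) = -38420 - \frac{972}{95} = - \frac{3650872}{95}$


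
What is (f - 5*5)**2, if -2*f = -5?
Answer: 2025/4 ≈ 506.25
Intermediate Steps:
f = 5/2 (f = -1/2*(-5) = 5/2 ≈ 2.5000)
(f - 5*5)**2 = (5/2 - 5*5)**2 = (5/2 - 25)**2 = (-45/2)**2 = 2025/4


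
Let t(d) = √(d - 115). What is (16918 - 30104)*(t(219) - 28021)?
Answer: 369484906 - 26372*√26 ≈ 3.6935e+8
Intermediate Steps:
t(d) = √(-115 + d)
(16918 - 30104)*(t(219) - 28021) = (16918 - 30104)*(√(-115 + 219) - 28021) = -13186*(√104 - 28021) = -13186*(2*√26 - 28021) = -13186*(-28021 + 2*√26) = 369484906 - 26372*√26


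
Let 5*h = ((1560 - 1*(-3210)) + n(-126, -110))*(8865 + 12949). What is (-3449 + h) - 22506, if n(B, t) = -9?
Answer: 103726679/5 ≈ 2.0745e+7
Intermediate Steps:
h = 103856454/5 (h = (((1560 - 1*(-3210)) - 9)*(8865 + 12949))/5 = (((1560 + 3210) - 9)*21814)/5 = ((4770 - 9)*21814)/5 = (4761*21814)/5 = (⅕)*103856454 = 103856454/5 ≈ 2.0771e+7)
(-3449 + h) - 22506 = (-3449 + 103856454/5) - 22506 = 103839209/5 - 22506 = 103726679/5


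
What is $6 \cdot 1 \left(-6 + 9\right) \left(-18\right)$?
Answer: $-324$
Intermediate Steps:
$6 \cdot 1 \left(-6 + 9\right) \left(-18\right) = 6 \cdot 3 \left(-18\right) = 18 \left(-18\right) = -324$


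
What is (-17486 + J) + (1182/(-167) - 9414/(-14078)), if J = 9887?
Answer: -8940257316/1175513 ≈ -7605.4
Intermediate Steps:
(-17486 + J) + (1182/(-167) - 9414/(-14078)) = (-17486 + 9887) + (1182/(-167) - 9414/(-14078)) = -7599 + (1182*(-1/167) - 9414*(-1/14078)) = -7599 + (-1182/167 + 4707/7039) = -7599 - 7534029/1175513 = -8940257316/1175513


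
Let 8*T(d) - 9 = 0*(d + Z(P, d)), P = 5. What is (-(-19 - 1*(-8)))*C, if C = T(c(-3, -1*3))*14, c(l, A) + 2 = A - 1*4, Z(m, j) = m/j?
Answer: 693/4 ≈ 173.25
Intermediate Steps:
c(l, A) = -6 + A (c(l, A) = -2 + (A - 1*4) = -2 + (A - 4) = -2 + (-4 + A) = -6 + A)
T(d) = 9/8 (T(d) = 9/8 + (0*(d + 5/d))/8 = 9/8 + (⅛)*0 = 9/8 + 0 = 9/8)
C = 63/4 (C = (9/8)*14 = 63/4 ≈ 15.750)
(-(-19 - 1*(-8)))*C = -(-19 - 1*(-8))*(63/4) = -(-19 + 8)*(63/4) = -1*(-11)*(63/4) = 11*(63/4) = 693/4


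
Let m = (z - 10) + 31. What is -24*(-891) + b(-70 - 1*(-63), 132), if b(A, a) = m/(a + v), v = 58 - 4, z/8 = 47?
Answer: 3977821/186 ≈ 21386.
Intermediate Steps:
z = 376 (z = 8*47 = 376)
v = 54
m = 397 (m = (376 - 10) + 31 = 366 + 31 = 397)
b(A, a) = 397/(54 + a) (b(A, a) = 397/(a + 54) = 397/(54 + a))
-24*(-891) + b(-70 - 1*(-63), 132) = -24*(-891) + 397/(54 + 132) = 21384 + 397/186 = 3977821/186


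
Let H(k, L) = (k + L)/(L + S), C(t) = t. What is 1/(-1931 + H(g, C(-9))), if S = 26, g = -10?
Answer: -17/32846 ≈ -0.00051757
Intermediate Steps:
H(k, L) = (L + k)/(26 + L) (H(k, L) = (k + L)/(L + 26) = (L + k)/(26 + L))
1/(-1931 + H(g, C(-9))) = 1/(-1931 + (-9 - 10)/(26 - 9)) = 1/(-1931 - 19/17) = 1/(-32846/17) = -17/32846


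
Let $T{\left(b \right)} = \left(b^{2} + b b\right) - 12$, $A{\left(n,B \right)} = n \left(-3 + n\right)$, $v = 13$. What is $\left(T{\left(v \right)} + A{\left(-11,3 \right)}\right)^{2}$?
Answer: $230400$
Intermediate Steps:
$T{\left(b \right)} = -12 + 2 b^{2}$ ($T{\left(b \right)} = \left(b^{2} + b^{2}\right) - 12 = 2 b^{2} - 12 = -12 + 2 b^{2}$)
$\left(T{\left(v \right)} + A{\left(-11,3 \right)}\right)^{2} = \left(\left(-12 + 2 \cdot 13^{2}\right) - 11 \left(-3 - 11\right)\right)^{2} = \left(\left(-12 + 2 \cdot 169\right) - -154\right)^{2} = \left(\left(-12 + 338\right) + 154\right)^{2} = \left(326 + 154\right)^{2} = 480^{2} = 230400$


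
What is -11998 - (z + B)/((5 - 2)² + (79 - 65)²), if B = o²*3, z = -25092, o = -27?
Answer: -487337/41 ≈ -11886.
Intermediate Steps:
B = 2187 (B = (-27)²*3 = 729*3 = 2187)
-11998 - (z + B)/((5 - 2)² + (79 - 65)²) = -11998 - (-25092 + 2187)/((5 - 2)² + (79 - 65)²) = -11998 - (-22905)/(3² + 14²) = -11998 - (-22905)/(9 + 196) = -11998 - (-22905)/205 = -11998 - 1*(-4581/41) = -11998 + 4581/41 = -487337/41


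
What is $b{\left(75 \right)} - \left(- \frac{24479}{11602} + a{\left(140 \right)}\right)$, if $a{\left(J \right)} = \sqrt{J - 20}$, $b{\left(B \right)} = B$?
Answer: $\frac{894629}{11602} - 2 \sqrt{30} \approx 66.155$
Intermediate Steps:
$a{\left(J \right)} = \sqrt{-20 + J}$
$b{\left(75 \right)} - \left(- \frac{24479}{11602} + a{\left(140 \right)}\right) = 75 + \left(\frac{24479}{11602} - \sqrt{-20 + 140}\right) = 75 + \left(24479 \cdot \frac{1}{11602} - \sqrt{120}\right) = 75 + \left(\frac{24479}{11602} - 2 \sqrt{30}\right) = \frac{894629}{11602} - 2 \sqrt{30}$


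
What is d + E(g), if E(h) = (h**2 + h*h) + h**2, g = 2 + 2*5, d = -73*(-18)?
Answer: 1746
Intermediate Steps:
d = 1314
g = 12 (g = 2 + 10 = 12)
E(h) = 3*h**2 (E(h) = (h**2 + h**2) + h**2 = 2*h**2 + h**2 = 3*h**2)
d + E(g) = 1314 + 3*12**2 = 1314 + 3*144 = 1314 + 432 = 1746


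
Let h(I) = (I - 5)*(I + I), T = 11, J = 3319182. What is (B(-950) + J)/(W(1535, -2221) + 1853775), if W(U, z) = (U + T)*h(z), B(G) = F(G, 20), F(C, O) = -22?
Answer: 19640/90464703 ≈ 0.00021710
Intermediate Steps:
h(I) = 2*I*(-5 + I) (h(I) = (-5 + I)*(2*I) = 2*I*(-5 + I))
B(G) = -22
W(U, z) = 2*z*(-5 + z)*(11 + U) (W(U, z) = (U + 11)*(2*z*(-5 + z)) = (11 + U)*(2*z*(-5 + z)) = 2*z*(-5 + z)*(11 + U))
(B(-950) + J)/(W(1535, -2221) + 1853775) = (-22 + 3319182)/(2*(-2221)*(-5 - 2221)*(11 + 1535) + 1853775) = 3319160/(2*(-2221)*(-2226)*1546 + 1853775) = 3319160/(15286681032 + 1853775) = 3319160/15288534807 = 3319160*(1/15288534807) = 19640/90464703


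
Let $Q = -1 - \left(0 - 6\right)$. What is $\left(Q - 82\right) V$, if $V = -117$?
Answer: $9009$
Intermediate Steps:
$Q = 5$ ($Q = -1 - \left(0 - 6\right) = -1 - -6 = -1 + 6 = 5$)
$\left(Q - 82\right) V = \left(5 - 82\right) \left(-117\right) = \left(-77\right) \left(-117\right) = 9009$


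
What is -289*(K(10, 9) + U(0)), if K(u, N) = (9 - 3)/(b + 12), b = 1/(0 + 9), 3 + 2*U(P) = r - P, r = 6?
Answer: -125715/218 ≈ -576.67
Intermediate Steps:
U(P) = 3/2 - P/2 (U(P) = -3/2 + (6 - P)/2 = -3/2 + (3 - P/2) = 3/2 - P/2)
b = ⅑ (b = 1/9 = ⅑ ≈ 0.11111)
K(u, N) = 54/109 (K(u, N) = (9 - 3)/(⅑ + 12) = 6/(109/9) = 6*(9/109) = 54/109)
-289*(K(10, 9) + U(0)) = -289*(54/109 + (3/2 - ½*0)) = -289*(54/109 + (3/2 + 0)) = -289*(54/109 + 3/2) = -289*435/218 = -125715/218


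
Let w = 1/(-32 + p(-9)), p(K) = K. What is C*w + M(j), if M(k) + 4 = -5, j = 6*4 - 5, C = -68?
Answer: -301/41 ≈ -7.3415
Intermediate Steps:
w = -1/41 (w = 1/(-32 - 9) = 1/(-41) = -1/41 ≈ -0.024390)
j = 19 (j = 24 - 5 = 19)
M(k) = -9 (M(k) = -4 - 5 = -9)
C*w + M(j) = -68*(-1/41) - 9 = 68/41 - 9 = -301/41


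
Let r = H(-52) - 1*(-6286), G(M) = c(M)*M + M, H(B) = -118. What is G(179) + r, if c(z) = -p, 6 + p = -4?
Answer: 8137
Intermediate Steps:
p = -10 (p = -6 - 4 = -10)
c(z) = 10 (c(z) = -1*(-10) = 10)
G(M) = 11*M (G(M) = 10*M + M = 11*M)
r = 6168 (r = -118 - 1*(-6286) = -118 + 6286 = 6168)
G(179) + r = 11*179 + 6168 = 1969 + 6168 = 8137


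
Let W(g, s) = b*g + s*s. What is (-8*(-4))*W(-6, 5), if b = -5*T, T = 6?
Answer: 6560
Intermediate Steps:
b = -30 (b = -5*6 = -30)
W(g, s) = s² - 30*g (W(g, s) = -30*g + s*s = -30*g + s² = s² - 30*g)
(-8*(-4))*W(-6, 5) = (-8*(-4))*(5² - 30*(-6)) = 32*(25 + 180) = 32*205 = 6560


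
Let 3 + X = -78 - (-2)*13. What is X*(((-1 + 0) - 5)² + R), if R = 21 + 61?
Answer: -6490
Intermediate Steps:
R = 82
X = -55 (X = -3 + (-78 - (-2)*13) = -3 + (-78 - 1*(-26)) = -3 + (-78 + 26) = -3 - 52 = -55)
X*(((-1 + 0) - 5)² + R) = -55*(((-1 + 0) - 5)² + 82) = -55*((-1 - 5)² + 82) = -55*((-6)² + 82) = -55*(36 + 82) = -55*118 = -6490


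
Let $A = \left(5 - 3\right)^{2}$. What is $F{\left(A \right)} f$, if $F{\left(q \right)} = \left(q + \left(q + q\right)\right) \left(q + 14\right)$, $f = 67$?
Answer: $14472$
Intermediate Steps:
$A = 4$ ($A = 2^{2} = 4$)
$F{\left(q \right)} = 3 q \left(14 + q\right)$ ($F{\left(q \right)} = \left(q + 2 q\right) \left(14 + q\right) = 3 q \left(14 + q\right)$)
$F{\left(A \right)} f = 3 \cdot 4 \left(14 + 4\right) 67 = 3 \cdot 4 \cdot 18 \cdot 67 = 216 \cdot 67 = 14472$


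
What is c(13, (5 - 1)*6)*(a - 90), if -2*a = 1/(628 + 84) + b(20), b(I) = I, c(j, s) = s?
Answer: -427203/178 ≈ -2400.0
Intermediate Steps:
a = -14241/1424 (a = -(1/(628 + 84) + 20)/2 = -(1/712 + 20)/2 = -½*14241/712 = -14241/1424 ≈ -10.001)
c(13, (5 - 1)*6)*(a - 90) = ((5 - 1)*6)*(-14241/1424 - 90) = (4*6)*(-142401/1424) = 24*(-142401/1424) = -427203/178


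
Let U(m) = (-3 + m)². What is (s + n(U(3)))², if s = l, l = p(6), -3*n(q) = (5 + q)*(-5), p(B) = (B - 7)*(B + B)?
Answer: 121/9 ≈ 13.444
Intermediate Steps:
p(B) = 2*B*(-7 + B) (p(B) = (-7 + B)*(2*B) = 2*B*(-7 + B))
n(q) = 25/3 + 5*q/3 (n(q) = -(5 + q)*(-5)/3 = -(-25 - 5*q)/3 = 25/3 + 5*q/3)
l = -12 (l = 2*6*(-7 + 6) = 2*6*(-1) = -12)
s = -12
(s + n(U(3)))² = (-12 + (25/3 + 5*(-3 + 3)²/3))² = (-12 + (25/3 + (5/3)*0²))² = (-12 + (25/3 + (5/3)*0))² = (-12 + (25/3 + 0))² = (-12 + 25/3)² = (-11/3)² = 121/9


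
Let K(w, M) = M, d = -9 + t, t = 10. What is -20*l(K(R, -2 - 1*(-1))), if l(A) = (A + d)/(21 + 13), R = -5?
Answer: 0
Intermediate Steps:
d = 1 (d = -9 + 10 = 1)
l(A) = 1/34 + A/34 (l(A) = (A + 1)/(21 + 13) = (1 + A)/34 = (1 + A)*(1/34) = 1/34 + A/34)
-20*l(K(R, -2 - 1*(-1))) = -20*(1/34 + (-2 - 1*(-1))/34) = -20*(1/34 + (-2 + 1)/34) = -20*(1/34 + (1/34)*(-1)) = -20*(1/34 - 1/34) = -20*0 = 0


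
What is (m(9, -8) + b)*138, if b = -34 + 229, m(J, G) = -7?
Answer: 25944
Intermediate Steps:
b = 195
(m(9, -8) + b)*138 = (-7 + 195)*138 = 188*138 = 25944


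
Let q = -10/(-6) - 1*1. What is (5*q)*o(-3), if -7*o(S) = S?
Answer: 10/7 ≈ 1.4286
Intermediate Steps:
o(S) = -S/7
q = ⅔ (q = -10*(-⅙) - 1 = 5/3 - 1 = ⅔ ≈ 0.66667)
(5*q)*o(-3) = (5*(⅔))*(-⅐*(-3)) = (10/3)*(3/7) = 10/7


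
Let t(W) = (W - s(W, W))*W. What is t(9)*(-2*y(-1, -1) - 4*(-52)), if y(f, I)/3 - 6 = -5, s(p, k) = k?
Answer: 0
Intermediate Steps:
y(f, I) = 3 (y(f, I) = 18 + 3*(-5) = 18 - 15 = 3)
t(W) = 0 (t(W) = (W - W)*W = 0*W = 0)
t(9)*(-2*y(-1, -1) - 4*(-52)) = 0*(-2*3 - 4*(-52)) = 0*(-6 + 208) = 0*202 = 0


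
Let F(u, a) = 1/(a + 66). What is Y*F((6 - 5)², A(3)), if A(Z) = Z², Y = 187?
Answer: 187/75 ≈ 2.4933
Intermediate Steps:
F(u, a) = 1/(66 + a)
Y*F((6 - 5)², A(3)) = 187/(66 + 3²) = 187/(66 + 9) = 187/75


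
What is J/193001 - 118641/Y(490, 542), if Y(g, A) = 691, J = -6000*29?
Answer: -23018065641/133363691 ≈ -172.60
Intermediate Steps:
J = -174000
J/193001 - 118641/Y(490, 542) = -174000/193001 - 118641/691 = -23018065641/133363691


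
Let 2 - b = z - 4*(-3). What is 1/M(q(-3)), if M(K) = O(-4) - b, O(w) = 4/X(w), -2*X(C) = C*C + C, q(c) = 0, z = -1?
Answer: 3/25 ≈ 0.12000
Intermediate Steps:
b = -9 (b = 2 - (-1 - 4*(-3)) = 2 - (-1 + 12) = 2 - 1*11 = 2 - 11 = -9)
X(C) = -C/2 - C²/2 (X(C) = -(C*C + C)/2 = -(C² + C)/2 = -(C + C²)/2 = -C/2 - C²/2)
O(w) = -8/(w*(1 + w)) (O(w) = 4/((-w*(1 + w)/2)) = 4*(-2/(w*(1 + w))) = -8/(w*(1 + w)))
M(K) = 25/3 (M(K) = -8/(-4*(1 - 4)) - 1*(-9) = -8*(-¼)/(-3) + 9 = -8*(-¼)*(-⅓) + 9 = -⅔ + 9 = 25/3)
1/M(q(-3)) = 1/(25/3) = 3/25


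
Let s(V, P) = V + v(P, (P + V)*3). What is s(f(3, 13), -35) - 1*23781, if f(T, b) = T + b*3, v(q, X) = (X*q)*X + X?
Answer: -39153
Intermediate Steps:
v(q, X) = X + q*X**2 (v(q, X) = q*X**2 + X = X + q*X**2)
f(T, b) = T + 3*b
s(V, P) = V + (1 + P*(3*P + 3*V))*(3*P + 3*V) (s(V, P) = V + ((P + V)*3)*(1 + ((P + V)*3)*P) = V + (3*P + 3*V)*(1 + (3*P + 3*V)*P) = V + (3*P + 3*V)*(1 + P*(3*P + 3*V)) = V + (1 + P*(3*P + 3*V))*(3*P + 3*V))
s(f(3, 13), -35) - 1*23781 = ((3 + 3*13) + 3*(1 + 3*(-35)*(-35 + (3 + 3*13)))*(-35 + (3 + 3*13))) - 1*23781 = ((3 + 39) + 3*(1 + 3*(-35)*(-35 + (3 + 39)))*(-35 + (3 + 39))) - 23781 = (42 + 3*(1 + 3*(-35)*(-35 + 42))*(-35 + 42)) - 23781 = (42 + 3*(1 + 3*(-35)*7)*7) - 23781 = (42 + 3*(1 - 735)*7) - 23781 = (42 + 3*(-734)*7) - 23781 = (42 - 15414) - 23781 = -15372 - 23781 = -39153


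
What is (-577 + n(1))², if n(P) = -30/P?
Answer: 368449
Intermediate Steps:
(-577 + n(1))² = (-577 - 30/1)² = (-577 - 30*1)² = (-577 - 30)² = (-607)² = 368449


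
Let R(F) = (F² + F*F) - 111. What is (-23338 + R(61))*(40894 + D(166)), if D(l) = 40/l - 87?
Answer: -54215725007/83 ≈ -6.5320e+8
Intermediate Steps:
R(F) = -111 + 2*F² (R(F) = (F² + F²) - 111 = 2*F² - 111 = -111 + 2*F²)
D(l) = -87 + 40/l
(-23338 + R(61))*(40894 + D(166)) = (-23338 + (-111 + 2*61²))*(40894 + (-87 + 40/166)) = (-23338 + (-111 + 2*3721))*(40894 + (-87 + 40*(1/166))) = (-23338 + (-111 + 7442))*(40894 + (-87 + 20/83)) = (-23338 + 7331)*(40894 - 7201/83) = -16007*3387001/83 = -54215725007/83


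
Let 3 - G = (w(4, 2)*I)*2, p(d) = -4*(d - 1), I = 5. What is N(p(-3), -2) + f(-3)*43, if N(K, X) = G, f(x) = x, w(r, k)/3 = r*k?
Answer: -366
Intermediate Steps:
w(r, k) = 3*k*r (w(r, k) = 3*(r*k) = 3*(k*r) = 3*k*r)
p(d) = 4 - 4*d (p(d) = -4*(-1 + d) = 4 - 4*d)
G = -237 (G = 3 - (3*2*4)*5*2 = 3 - 24*5*2 = 3 - 120*2 = 3 - 1*240 = 3 - 240 = -237)
N(K, X) = -237
N(p(-3), -2) + f(-3)*43 = -237 - 3*43 = -237 - 129 = -366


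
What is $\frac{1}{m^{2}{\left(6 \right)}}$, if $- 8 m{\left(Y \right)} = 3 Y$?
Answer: $\frac{16}{81} \approx 0.19753$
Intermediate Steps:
$m{\left(Y \right)} = - \frac{3 Y}{8}$
$\frac{1}{m^{2}{\left(6 \right)}} = \frac{1}{\left(\left(- \frac{3}{8}\right) 6\right)^{2}} = \frac{1}{\left(- \frac{9}{4}\right)^{2}} = \frac{1}{\frac{81}{16}} = \frac{16}{81}$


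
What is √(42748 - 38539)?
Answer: √4209 ≈ 64.877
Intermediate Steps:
√(42748 - 38539) = √4209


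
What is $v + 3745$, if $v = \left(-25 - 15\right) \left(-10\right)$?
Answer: $4145$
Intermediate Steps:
$v = 400$ ($v = \left(-40\right) \left(-10\right) = 400$)
$v + 3745 = 400 + 3745 = 4145$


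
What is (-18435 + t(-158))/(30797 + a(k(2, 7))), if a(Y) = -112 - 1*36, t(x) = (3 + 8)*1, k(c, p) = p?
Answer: -18424/30649 ≈ -0.60113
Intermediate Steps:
t(x) = 11 (t(x) = 11*1 = 11)
a(Y) = -148 (a(Y) = -112 - 36 = -148)
(-18435 + t(-158))/(30797 + a(k(2, 7))) = (-18435 + 11)/(30797 - 148) = -18424/30649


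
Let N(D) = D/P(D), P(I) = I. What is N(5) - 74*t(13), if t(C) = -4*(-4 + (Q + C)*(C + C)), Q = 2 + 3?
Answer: 137345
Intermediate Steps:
Q = 5
N(D) = 1 (N(D) = D/D = 1)
t(C) = 16 - 8*C*(5 + C) (t(C) = -4*(-4 + (5 + C)*(C + C)) = -4*(-4 + (5 + C)*(2*C)) = -4*(-4 + 2*C*(5 + C)) = 16 - 8*C*(5 + C))
N(5) - 74*t(13) = 1 - 74*(16 - 40*13 - 8*13²) = 1 - 74*(16 - 520 - 8*169) = 1 - 74*(16 - 520 - 1352) = 1 - 74*(-1856) = 1 + 137344 = 137345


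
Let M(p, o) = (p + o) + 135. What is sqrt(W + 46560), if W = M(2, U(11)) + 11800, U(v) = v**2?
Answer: sqrt(58618) ≈ 242.11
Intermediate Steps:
M(p, o) = 135 + o + p (M(p, o) = (o + p) + 135 = 135 + o + p)
W = 12058 (W = (135 + 11**2 + 2) + 11800 = (135 + 121 + 2) + 11800 = 258 + 11800 = 12058)
sqrt(W + 46560) = sqrt(12058 + 46560) = sqrt(58618)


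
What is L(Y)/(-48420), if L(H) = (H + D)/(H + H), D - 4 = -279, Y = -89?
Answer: -91/2154690 ≈ -4.2233e-5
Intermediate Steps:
D = -275 (D = 4 - 279 = -275)
L(H) = (-275 + H)/(2*H) (L(H) = (H - 275)/(H + H) = (-275 + H)/((2*H)) = (-275 + H)*(1/(2*H)) = (-275 + H)/(2*H))
L(Y)/(-48420) = ((½)*(-275 - 89)/(-89))/(-48420) = ((½)*(-1/89)*(-364))*(-1/48420) = (182/89)*(-1/48420) = -91/2154690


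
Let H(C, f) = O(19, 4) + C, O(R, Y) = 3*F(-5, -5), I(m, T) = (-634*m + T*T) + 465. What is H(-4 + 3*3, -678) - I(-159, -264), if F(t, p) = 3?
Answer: -170953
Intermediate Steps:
I(m, T) = 465 + T² - 634*m (I(m, T) = (-634*m + T²) + 465 = (T² - 634*m) + 465 = 465 + T² - 634*m)
O(R, Y) = 9 (O(R, Y) = 3*3 = 9)
H(C, f) = 9 + C
H(-4 + 3*3, -678) - I(-159, -264) = (9 + (-4 + 3*3)) - (465 + (-264)² - 634*(-159)) = (9 + (-4 + 9)) - (465 + 69696 + 100806) = (9 + 5) - 1*170967 = 14 - 170967 = -170953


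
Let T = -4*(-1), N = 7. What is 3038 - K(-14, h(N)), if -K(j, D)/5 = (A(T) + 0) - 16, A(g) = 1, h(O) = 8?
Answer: 2963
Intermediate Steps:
T = 4
K(j, D) = 75 (K(j, D) = -5*((1 + 0) - 16) = -5*(1 - 16) = -5*(-15) = 75)
3038 - K(-14, h(N)) = 3038 - 1*75 = 3038 - 75 = 2963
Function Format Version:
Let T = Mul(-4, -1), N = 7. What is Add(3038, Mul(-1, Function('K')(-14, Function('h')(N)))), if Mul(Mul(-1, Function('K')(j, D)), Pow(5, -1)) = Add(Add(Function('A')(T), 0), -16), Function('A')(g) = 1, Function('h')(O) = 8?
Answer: 2963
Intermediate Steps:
T = 4
Function('K')(j, D) = 75 (Function('K')(j, D) = Mul(-5, Add(Add(1, 0), -16)) = Mul(-5, Add(1, -16)) = Mul(-5, -15) = 75)
Add(3038, Mul(-1, Function('K')(-14, Function('h')(N)))) = Add(3038, Mul(-1, 75)) = Add(3038, -75) = 2963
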